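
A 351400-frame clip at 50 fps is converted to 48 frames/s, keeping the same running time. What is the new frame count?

Target frames = source frames × (target rate / source rate) = 351400 × (48)/(50) = 351400 × 24/25 = 337344.

337344 frames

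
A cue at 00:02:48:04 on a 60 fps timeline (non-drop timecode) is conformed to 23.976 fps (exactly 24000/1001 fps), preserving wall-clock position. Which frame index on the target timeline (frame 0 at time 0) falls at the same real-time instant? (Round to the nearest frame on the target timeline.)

Source frame index: (0×3600 + 2×60 + 48) × 60 + 4 = 10084.
Real time: 10084 / (60) = 2521/15 s.
Target frame: (2521/15) × (24000/1001) = 4033600/1001 ≈ 4029.570 → 4030.

frame 4030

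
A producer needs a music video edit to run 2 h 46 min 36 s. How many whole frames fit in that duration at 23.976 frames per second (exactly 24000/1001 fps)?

239664 frames

2 h 46 min 36 s = 9996 s.
Frames = 9996 × 24000/1001 = 34272000/143 ≈ 239664.3357.
Complete frames: 239664.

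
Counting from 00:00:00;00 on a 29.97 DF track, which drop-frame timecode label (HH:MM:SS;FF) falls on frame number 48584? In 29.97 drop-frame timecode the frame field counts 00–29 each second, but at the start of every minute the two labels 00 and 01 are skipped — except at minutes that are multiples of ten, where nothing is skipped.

Each 10-minute DF block holds 10 × 60 × 30 − 9 × 2 = 17982 frames. 48584 ÷ 17982 → 2 full blocks, remainder 12620.
Within the partial block the first minute is 1800 frames and each further minute 1798, so 7 further minute boundaries passed. Total skipped labels = 18 × 2 + 2 × 7 = 50.
Non-drop label index = 48584 + 50 = 48634; at 30 labels/s that is 00:27:01:04, i.e. DF 00:27:01;04.

00:27:01;04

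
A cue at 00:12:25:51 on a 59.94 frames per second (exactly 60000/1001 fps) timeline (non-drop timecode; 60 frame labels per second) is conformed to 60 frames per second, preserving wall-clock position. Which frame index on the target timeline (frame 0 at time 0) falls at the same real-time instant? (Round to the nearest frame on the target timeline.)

Source frame index: (0×3600 + 12×60 + 25) × 60 + 51 = 44751.
Real time: 44751 / (60000/1001) = 14931917/20000 s.
Target frame: (14931917/20000) × (60) = 44795751/1000 ≈ 44795.751 → 44796.

frame 44796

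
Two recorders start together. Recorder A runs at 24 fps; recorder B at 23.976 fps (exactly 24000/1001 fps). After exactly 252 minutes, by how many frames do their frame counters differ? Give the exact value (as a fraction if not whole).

252 min = 15120 s.
A emits 24 × 15120 = 362880 frames; B emits 24000/1001 × 15120 = 51840000/143.
Difference = 51840/143 frames (≈ 362.5175); B is behind A.

51840/143 frames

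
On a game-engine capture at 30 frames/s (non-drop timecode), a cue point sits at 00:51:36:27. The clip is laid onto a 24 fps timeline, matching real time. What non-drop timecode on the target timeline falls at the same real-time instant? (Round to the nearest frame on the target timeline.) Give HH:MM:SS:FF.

00:51:36:22

Source frame index: (0×3600 + 51×60 + 36) × 30 + 27 = 92907.
Real time: 92907 / (30) = 30969/10 s.
Target frame: (30969/10) × (24) = 371628/5 ≈ 74325.600 → 74326.
At 24 labels/s: frame 74326 → 00:51:36:22.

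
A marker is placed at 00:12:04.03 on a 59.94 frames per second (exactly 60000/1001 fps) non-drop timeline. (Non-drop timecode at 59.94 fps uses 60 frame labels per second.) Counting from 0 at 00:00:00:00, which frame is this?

frame 43443

Total seconds to the label: (0 × 3600 + 12 × 60 + 4) = 724.
Frame index = 724 × 60 + 3 = 43443.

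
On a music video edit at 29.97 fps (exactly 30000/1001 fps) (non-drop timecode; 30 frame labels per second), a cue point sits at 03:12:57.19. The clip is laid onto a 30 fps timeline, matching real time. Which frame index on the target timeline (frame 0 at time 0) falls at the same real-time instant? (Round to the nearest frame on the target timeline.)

Source frame index: (3×3600 + 12×60 + 57) × 30 + 19 = 347329.
Real time: 347329 / (30000/1001) = 347676329/30000 s.
Target frame: (347676329/30000) × (30) = 347676329/1000 ≈ 347676.329 → 347676.

frame 347676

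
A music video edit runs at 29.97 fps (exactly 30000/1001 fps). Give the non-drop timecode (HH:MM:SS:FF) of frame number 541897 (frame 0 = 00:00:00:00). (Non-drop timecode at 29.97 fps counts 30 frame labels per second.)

541897 ÷ 30 = 18063 full seconds, remainder 7 frames.
18063 s = 5 h 1 min 3 s.
Timecode: 05:01:03:07.

05:01:03:07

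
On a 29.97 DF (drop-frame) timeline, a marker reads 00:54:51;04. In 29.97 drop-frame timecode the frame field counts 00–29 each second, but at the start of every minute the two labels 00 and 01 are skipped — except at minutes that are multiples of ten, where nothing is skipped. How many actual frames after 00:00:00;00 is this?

98636

Complete 10-minute blocks: 5, each 17982 frames → 89910.
Remaining 4 whole minutes in the current block: 1800 + 3 × 1798 = 7194 frames.
Within the current minute: 51 × 30 + 4 − 2 = 1532 (labels ;00/;01 skipped at this minute). Total = 89910 + 7194 + 1532 = 98636.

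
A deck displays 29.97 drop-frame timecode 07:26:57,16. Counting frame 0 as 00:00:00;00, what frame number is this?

As if non-drop at 30 labels/s: (7 × 3600 + 26 × 60 + 57) × 30 + 16 = 804526.
Minute boundaries passed: 446; those not divisible by 10: 446 − 44 = 402; dropped labels = 2 × 402 = 804.
Actual frame index = 804526 − 804 = 803722.

803722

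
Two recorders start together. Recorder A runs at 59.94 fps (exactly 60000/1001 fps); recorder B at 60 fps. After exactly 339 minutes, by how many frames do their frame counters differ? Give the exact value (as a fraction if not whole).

1220400/1001 frames

339 min = 20340 s.
A emits 60000/1001 × 20340 = 1220400000/1001 frames; B emits 60 × 20340 = 1220400.
Difference = 1220400/1001 frames (≈ 1219.1808); B is ahead of A.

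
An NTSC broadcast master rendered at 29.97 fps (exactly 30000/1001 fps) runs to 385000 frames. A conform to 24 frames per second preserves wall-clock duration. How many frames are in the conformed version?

Target frames = source frames × (target rate / source rate) = 385000 × (24)/(30000/1001) = 385000 × 1001/1250 = 308308.

308308 frames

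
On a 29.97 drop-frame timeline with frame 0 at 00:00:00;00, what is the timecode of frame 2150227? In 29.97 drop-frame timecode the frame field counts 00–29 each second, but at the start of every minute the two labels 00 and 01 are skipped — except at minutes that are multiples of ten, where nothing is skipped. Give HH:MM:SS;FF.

19:55:45;29

Each 10-minute DF block holds 10 × 60 × 30 − 9 × 2 = 17982 frames. 2150227 ÷ 17982 → 119 full blocks, remainder 10369.
Within the partial block the first minute is 1800 frames and each further minute 1798, so 5 further minute boundaries passed. Total skipped labels = 18 × 119 + 2 × 5 = 2152.
Non-drop label index = 2150227 + 2152 = 2152379; at 30 labels/s that is 19:55:45:29, i.e. DF 19:55:45;29.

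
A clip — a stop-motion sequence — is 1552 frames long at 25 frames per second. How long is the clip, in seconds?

Running time = 1552 / (25) = 62.08 s.

62.08 seconds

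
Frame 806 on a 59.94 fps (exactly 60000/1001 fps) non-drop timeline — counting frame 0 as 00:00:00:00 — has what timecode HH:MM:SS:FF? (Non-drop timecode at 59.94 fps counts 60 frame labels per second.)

00:00:13:26

806 ÷ 60 = 13 full seconds, remainder 26 frames.
13 s = 0 h 0 min 13 s.
Timecode: 00:00:13:26.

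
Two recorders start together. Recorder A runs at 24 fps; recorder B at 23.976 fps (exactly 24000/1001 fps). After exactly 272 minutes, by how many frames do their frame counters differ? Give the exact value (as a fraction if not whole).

391680/1001 frames

272 min = 16320 s.
A emits 24 × 16320 = 391680 frames; B emits 24000/1001 × 16320 = 391680000/1001.
Difference = 391680/1001 frames (≈ 391.2887); B is behind A.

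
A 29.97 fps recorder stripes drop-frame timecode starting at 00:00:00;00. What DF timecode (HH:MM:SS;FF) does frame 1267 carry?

Each 10-minute DF block holds 10 × 60 × 30 − 9 × 2 = 17982 frames. 1267 ÷ 17982 → 0 full blocks, remainder 1267.
Within the partial block the first minute is 1800 frames and each further minute 1798, so 0 further minute boundaries passed. Total skipped labels = 18 × 0 + 2 × 0 = 0.
Non-drop label index = 1267 + 0 = 1267; at 30 labels/s that is 00:00:42:07, i.e. DF 00:00:42;07.

00:00:42;07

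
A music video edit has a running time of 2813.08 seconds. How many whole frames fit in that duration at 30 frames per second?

Frames = 2813.08 × 30 = 421962/5 ≈ 84392.4000.
Complete frames: 84392.

84392 frames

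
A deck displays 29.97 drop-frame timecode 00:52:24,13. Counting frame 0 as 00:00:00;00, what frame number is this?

94239

As if non-drop at 30 labels/s: (0 × 3600 + 52 × 60 + 24) × 30 + 13 = 94333.
Minute boundaries passed: 52; those not divisible by 10: 52 − 5 = 47; dropped labels = 2 × 47 = 94.
Actual frame index = 94333 − 94 = 94239.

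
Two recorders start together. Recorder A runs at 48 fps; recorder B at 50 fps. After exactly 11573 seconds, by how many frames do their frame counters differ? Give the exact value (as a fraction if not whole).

A emits 48 × 11573 = 555504 frames; B emits 50 × 11573 = 578650.
Difference = 23146 frames; B is ahead of A.

23146 frames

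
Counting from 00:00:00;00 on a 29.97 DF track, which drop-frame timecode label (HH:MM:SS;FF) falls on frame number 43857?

00:24:23;11

Ten DF minutes hold 17982 frames, so frame 43857 lies in block 2 (frames 35964–53945) with 7893 frames into that block.
The block's first minute is 1800 frames and the rest 1798 each; 7893 frames reaches minute 4, so 2 × 18 + 4 × 2 = 44 labels have been skipped so far.
Adding those back, label number 43857 + 44 = 43901 at 30 labels/s is 1463 s + 11 f = 0 h 24 min 23 s frame 11, i.e. 00:24:23;11.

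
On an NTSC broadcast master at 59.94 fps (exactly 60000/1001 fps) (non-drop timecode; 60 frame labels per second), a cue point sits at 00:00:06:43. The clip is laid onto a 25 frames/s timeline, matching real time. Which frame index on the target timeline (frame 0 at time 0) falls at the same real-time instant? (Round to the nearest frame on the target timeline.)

Source frame index: (0×3600 + 0×60 + 6) × 60 + 43 = 403.
Real time: 403 / (60000/1001) = 403403/60000 s.
Target frame: (403403/60000) × (25) = 403403/2400 ≈ 168.085 → 168.

frame 168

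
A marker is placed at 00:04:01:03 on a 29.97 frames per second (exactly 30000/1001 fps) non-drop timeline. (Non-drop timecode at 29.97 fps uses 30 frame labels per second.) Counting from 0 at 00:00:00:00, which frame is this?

7233

Total seconds to the label: (0 × 3600 + 4 × 60 + 1) = 241.
Frame index = 241 × 30 + 3 = 7233.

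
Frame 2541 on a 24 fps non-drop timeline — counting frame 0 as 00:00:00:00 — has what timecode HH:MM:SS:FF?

00:01:45:21

2541 ÷ 24 = 105 full seconds, remainder 21 frames.
105 s = 0 h 1 min 45 s.
Timecode: 00:01:45:21.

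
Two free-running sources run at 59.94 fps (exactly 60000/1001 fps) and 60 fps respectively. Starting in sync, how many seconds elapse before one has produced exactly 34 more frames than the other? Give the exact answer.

17017/30 seconds

The gap grows by |60 − 60000/1001| = 60/1001 frames per second.
Time for a 34-frame gap: 34 ÷ (60/1001) = 17017/30 s.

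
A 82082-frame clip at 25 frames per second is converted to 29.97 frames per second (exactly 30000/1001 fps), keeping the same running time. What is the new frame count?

Target frames = source frames × (target rate / source rate) = 82082 × (30000/1001)/(25) = 82082 × 1200/1001 = 98400.

98400 frames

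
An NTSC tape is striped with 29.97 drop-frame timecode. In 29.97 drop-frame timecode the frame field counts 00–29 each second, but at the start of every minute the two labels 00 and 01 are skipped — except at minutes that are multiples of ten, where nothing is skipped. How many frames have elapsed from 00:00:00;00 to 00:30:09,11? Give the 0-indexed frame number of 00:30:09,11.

54227

As if non-drop at 30 labels/s: (0 × 3600 + 30 × 60 + 9) × 30 + 11 = 54281.
Minute boundaries passed: 30; those not divisible by 10: 30 − 3 = 27; dropped labels = 2 × 27 = 54.
Actual frame index = 54281 − 54 = 54227.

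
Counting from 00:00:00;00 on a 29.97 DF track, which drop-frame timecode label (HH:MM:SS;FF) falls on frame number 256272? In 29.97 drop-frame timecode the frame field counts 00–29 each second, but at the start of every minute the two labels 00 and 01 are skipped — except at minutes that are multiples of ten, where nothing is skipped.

02:22:30;28

Ten DF minutes hold 17982 frames, so frame 256272 lies in block 14 (frames 251748–269729) with 4524 frames into that block.
The block's first minute is 1800 frames and the rest 1798 each; 4524 frames reaches minute 2, so 14 × 18 + 2 × 2 = 256 labels have been skipped so far.
Adding those back, label number 256272 + 256 = 256528 at 30 labels/s is 8550 s + 28 f = 2 h 22 min 30 s frame 28, i.e. 02:22:30;28.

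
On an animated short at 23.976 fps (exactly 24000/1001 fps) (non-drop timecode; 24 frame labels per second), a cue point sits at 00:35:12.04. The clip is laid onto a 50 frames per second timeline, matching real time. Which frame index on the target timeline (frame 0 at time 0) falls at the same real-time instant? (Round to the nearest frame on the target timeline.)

frame 105714

Source frame index: (0×3600 + 35×60 + 12) × 24 + 4 = 50692.
Real time: 50692 / (24000/1001) = 12685673/6000 s.
Target frame: (12685673/6000) × (50) = 12685673/120 ≈ 105713.942 → 105714.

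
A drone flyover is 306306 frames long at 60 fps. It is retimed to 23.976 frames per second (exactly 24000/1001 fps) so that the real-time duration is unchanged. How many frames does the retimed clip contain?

Target frames = source frames × (target rate / source rate) = 306306 × (24000/1001)/(60) = 306306 × 400/1001 = 122400.

122400 frames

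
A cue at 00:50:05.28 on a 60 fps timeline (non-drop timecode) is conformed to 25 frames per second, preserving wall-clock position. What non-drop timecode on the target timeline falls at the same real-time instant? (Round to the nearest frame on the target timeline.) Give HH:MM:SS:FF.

Source frame index: (0×3600 + 50×60 + 5) × 60 + 28 = 180328.
Real time: 180328 / (60) = 45082/15 s.
Target frame: (45082/15) × (25) = 225410/3 ≈ 75136.667 → 75137.
At 25 labels/s: frame 75137 → 00:50:05:12.

00:50:05:12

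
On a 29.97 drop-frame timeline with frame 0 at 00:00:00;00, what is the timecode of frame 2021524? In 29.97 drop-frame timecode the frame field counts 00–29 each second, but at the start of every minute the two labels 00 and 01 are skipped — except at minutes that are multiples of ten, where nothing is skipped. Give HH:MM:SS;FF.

Ten DF minutes hold 17982 frames, so frame 2021524 lies in block 112 (frames 2013984–2031965) with 7540 frames into that block.
The block's first minute is 1800 frames and the rest 1798 each; 7540 frames reaches minute 4, so 112 × 18 + 4 × 2 = 2024 labels have been skipped so far.
Adding those back, label number 2021524 + 2024 = 2023548 at 30 labels/s is 67451 s + 18 f = 18 h 44 min 11 s frame 18, i.e. 18:44:11;18.

18:44:11;18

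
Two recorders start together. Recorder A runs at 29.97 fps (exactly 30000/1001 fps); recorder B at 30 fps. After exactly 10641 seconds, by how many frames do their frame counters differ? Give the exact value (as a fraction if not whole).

A emits 30000/1001 × 10641 = 319230000/1001 frames; B emits 30 × 10641 = 319230.
Difference = 319230/1001 frames (≈ 318.9111); B is ahead of A.

319230/1001 frames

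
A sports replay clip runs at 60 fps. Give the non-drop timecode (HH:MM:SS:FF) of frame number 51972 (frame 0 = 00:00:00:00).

00:14:26:12

51972 ÷ 60 = 866 full seconds, remainder 12 frames.
866 s = 0 h 14 min 26 s.
Timecode: 00:14:26:12.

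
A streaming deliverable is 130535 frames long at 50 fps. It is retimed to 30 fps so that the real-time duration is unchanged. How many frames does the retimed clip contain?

78321 frames

Target frames = source frames × (target rate / source rate) = 130535 × (30)/(50) = 130535 × 3/5 = 78321.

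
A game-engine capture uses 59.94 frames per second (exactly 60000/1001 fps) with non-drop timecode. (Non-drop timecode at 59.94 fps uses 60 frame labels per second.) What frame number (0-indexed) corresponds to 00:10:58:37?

39517

Total seconds to the label: (0 × 3600 + 10 × 60 + 58) = 658.
Frame index = 658 × 60 + 37 = 39517.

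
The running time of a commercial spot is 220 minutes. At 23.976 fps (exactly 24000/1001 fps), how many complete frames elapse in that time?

220 min = 13200 s.
Frames = 13200 × 24000/1001 = 28800000/91 ≈ 316483.5165.
Complete frames: 316483.

316483 frames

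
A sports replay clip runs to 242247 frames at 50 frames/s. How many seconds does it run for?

Running time = 242247 / (50) = 4844.94 s.

4844.94 seconds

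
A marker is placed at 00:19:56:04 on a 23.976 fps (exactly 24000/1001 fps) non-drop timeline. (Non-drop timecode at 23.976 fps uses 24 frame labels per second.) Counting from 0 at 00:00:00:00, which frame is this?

Total seconds to the label: (0 × 3600 + 19 × 60 + 56) = 1196.
Frame index = 1196 × 24 + 4 = 28708.

28708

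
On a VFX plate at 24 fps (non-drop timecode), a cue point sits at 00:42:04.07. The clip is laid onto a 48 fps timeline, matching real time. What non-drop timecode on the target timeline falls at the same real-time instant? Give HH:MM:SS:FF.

Source frame index: (0×3600 + 42×60 + 4) × 24 + 7 = 60583.
Real time: 60583 / (24) = 60583/24 s.
Target frame: (60583/24) × (48) = 121166.
At 48 labels/s: frame 121166 → 00:42:04:14.

00:42:04:14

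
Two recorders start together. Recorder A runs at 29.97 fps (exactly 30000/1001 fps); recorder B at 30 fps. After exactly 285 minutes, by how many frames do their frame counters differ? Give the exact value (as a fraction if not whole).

513000/1001 frames

285 min = 17100 s.
A emits 30000/1001 × 17100 = 513000000/1001 frames; B emits 30 × 17100 = 513000.
Difference = 513000/1001 frames (≈ 512.4875); B is ahead of A.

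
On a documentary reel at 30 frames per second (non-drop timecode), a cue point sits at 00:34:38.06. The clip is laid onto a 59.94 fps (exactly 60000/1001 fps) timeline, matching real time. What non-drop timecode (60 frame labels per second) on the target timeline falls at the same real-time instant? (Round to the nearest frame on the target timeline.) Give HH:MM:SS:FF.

00:34:36:07

Source frame index: (0×3600 + 34×60 + 38) × 30 + 6 = 62346.
Real time: 62346 / (30) = 10391/5 s.
Target frame: (10391/5) × (60000/1001) = 124692000/1001 ≈ 124567.433 → 124567.
At 60 labels/s: frame 124567 → 00:34:36:07.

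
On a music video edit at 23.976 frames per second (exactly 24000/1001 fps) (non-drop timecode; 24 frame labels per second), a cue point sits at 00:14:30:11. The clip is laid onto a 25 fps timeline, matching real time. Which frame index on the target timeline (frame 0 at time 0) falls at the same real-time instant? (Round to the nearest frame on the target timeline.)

frame 21783

Source frame index: (0×3600 + 14×60 + 30) × 24 + 11 = 20891.
Real time: 20891 / (24000/1001) = 20911891/24000 s.
Target frame: (20911891/24000) × (25) = 20911891/960 ≈ 21783.220 → 21783.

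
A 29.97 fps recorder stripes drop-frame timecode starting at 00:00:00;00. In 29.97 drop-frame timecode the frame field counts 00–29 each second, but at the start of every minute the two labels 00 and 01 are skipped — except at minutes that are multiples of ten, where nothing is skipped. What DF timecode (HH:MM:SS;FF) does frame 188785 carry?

01:44:59;03

Ten DF minutes hold 17982 frames, so frame 188785 lies in block 10 (frames 179820–197801) with 8965 frames into that block.
The block's first minute is 1800 frames and the rest 1798 each; 8965 frames reaches minute 4, so 10 × 18 + 4 × 2 = 188 labels have been skipped so far.
Adding those back, label number 188785 + 188 = 188973 at 30 labels/s is 6299 s + 3 f = 1 h 44 min 59 s frame 3, i.e. 01:44:59;03.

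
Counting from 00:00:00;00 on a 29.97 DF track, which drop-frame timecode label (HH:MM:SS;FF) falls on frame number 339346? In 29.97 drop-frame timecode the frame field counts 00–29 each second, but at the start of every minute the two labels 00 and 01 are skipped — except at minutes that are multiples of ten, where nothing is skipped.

03:08:42;26

Ten DF minutes hold 17982 frames, so frame 339346 lies in block 18 (frames 323676–341657) with 15670 frames into that block.
The block's first minute is 1800 frames and the rest 1798 each; 15670 frames reaches minute 8, so 18 × 18 + 8 × 2 = 340 labels have been skipped so far.
Adding those back, label number 339346 + 340 = 339686 at 30 labels/s is 11322 s + 26 f = 3 h 8 min 42 s frame 26, i.e. 03:08:42;26.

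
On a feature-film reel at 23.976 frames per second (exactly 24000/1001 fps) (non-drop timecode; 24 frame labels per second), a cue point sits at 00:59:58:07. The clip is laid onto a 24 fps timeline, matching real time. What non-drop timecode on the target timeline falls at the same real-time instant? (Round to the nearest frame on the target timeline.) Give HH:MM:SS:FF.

01:00:01:21

Source frame index: (0×3600 + 59×60 + 58) × 24 + 7 = 86359.
Real time: 86359 / (24000/1001) = 86445359/24000 s.
Target frame: (86445359/24000) × (24) = 86445359/1000 ≈ 86445.359 → 86445.
At 24 labels/s: frame 86445 → 01:00:01:21.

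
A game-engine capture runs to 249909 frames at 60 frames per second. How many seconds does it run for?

4165.15 seconds

Running time = 249909 / (60) = 4165.15 s.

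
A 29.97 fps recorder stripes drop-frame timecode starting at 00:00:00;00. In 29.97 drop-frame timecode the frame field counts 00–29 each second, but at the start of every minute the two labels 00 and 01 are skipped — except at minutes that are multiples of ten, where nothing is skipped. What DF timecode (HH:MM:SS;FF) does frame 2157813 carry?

Each 10-minute DF block holds 10 × 60 × 30 − 9 × 2 = 17982 frames. 2157813 ÷ 17982 → 119 full blocks, remainder 17955.
Within the partial block the first minute is 1800 frames and each further minute 1798, so 9 further minute boundaries passed. Total skipped labels = 18 × 119 + 2 × 9 = 2160.
Non-drop label index = 2157813 + 2160 = 2159973; at 30 labels/s that is 19:59:59:03, i.e. DF 19:59:59;03.

19:59:59;03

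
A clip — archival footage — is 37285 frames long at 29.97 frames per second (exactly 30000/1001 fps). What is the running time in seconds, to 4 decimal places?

1244.0762 seconds

Running time = 37285 × 1001/30000 = 7464457/6000 s ≈ 1244.0762 s.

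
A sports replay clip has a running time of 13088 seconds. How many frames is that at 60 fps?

Frames = 13088 × 60 = 785280.

785280 frames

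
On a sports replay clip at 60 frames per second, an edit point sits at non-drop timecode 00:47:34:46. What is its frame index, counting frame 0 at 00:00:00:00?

frame 171286

Total seconds to the label: (0 × 3600 + 47 × 60 + 34) = 2854.
Frame index = 2854 × 60 + 46 = 171286.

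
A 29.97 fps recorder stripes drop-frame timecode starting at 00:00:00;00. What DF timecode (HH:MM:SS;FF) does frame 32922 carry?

00:18:18;16

Ten DF minutes hold 17982 frames, so frame 32922 lies in block 1 (frames 17982–35963) with 14940 frames into that block.
The block's first minute is 1800 frames and the rest 1798 each; 14940 frames reaches minute 8, so 1 × 18 + 8 × 2 = 34 labels have been skipped so far.
Adding those back, label number 32922 + 34 = 32956 at 30 labels/s is 1098 s + 16 f = 0 h 18 min 18 s frame 16, i.e. 00:18:18;16.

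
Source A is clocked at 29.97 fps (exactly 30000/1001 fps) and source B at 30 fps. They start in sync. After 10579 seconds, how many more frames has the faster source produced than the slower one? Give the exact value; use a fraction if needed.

A emits 30000/1001 × 10579 = 317370000/1001 frames; B emits 30 × 10579 = 317370.
Difference = 317370/1001 frames (≈ 317.0529); B is ahead of A.

317370/1001 frames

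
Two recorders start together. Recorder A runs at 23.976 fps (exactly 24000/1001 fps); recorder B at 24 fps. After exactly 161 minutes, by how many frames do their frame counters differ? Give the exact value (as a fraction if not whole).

33120/143 frames

161 min = 9660 s.
A emits 24000/1001 × 9660 = 33120000/143 frames; B emits 24 × 9660 = 231840.
Difference = 33120/143 frames (≈ 231.6084); B is ahead of A.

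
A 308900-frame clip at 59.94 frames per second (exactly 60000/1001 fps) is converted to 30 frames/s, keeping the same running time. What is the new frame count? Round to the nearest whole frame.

154604 frames

Frames at target rate = 308900 × (30) / (60000/1001) = 3092089/20 ≈ 154604.450.
Nearest whole frame: 154604.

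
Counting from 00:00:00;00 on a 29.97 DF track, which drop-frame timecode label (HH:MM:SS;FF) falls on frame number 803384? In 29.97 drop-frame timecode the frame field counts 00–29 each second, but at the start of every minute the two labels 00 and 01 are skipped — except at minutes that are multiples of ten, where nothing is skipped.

Each 10-minute DF block holds 10 × 60 × 30 − 9 × 2 = 17982 frames. 803384 ÷ 17982 → 44 full blocks, remainder 12176.
Within the partial block the first minute is 1800 frames and each further minute 1798, so 6 further minute boundaries passed. Total skipped labels = 18 × 44 + 2 × 6 = 804.
Non-drop label index = 803384 + 804 = 804188; at 30 labels/s that is 07:26:46:08, i.e. DF 07:26:46;08.

07:26:46;08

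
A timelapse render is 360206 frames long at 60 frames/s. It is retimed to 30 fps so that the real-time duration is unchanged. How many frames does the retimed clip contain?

180103 frames

Frames at target rate = 360206 × (30) / (60) = 180103.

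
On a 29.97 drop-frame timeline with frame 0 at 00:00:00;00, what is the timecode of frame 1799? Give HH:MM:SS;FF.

00:00:59;29

Each 10-minute DF block holds 10 × 60 × 30 − 9 × 2 = 17982 frames. 1799 ÷ 17982 → 0 full blocks, remainder 1799.
Within the partial block the first minute is 1800 frames and each further minute 1798, so 0 further minute boundaries passed. Total skipped labels = 18 × 0 + 2 × 0 = 0.
Non-drop label index = 1799 + 0 = 1799; at 30 labels/s that is 00:00:59:29, i.e. DF 00:00:59;29.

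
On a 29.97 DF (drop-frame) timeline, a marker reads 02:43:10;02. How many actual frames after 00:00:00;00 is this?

As if non-drop at 30 labels/s: (2 × 3600 + 43 × 60 + 10) × 30 + 2 = 293702.
Minute boundaries passed: 163; those not divisible by 10: 163 − 16 = 147; dropped labels = 2 × 147 = 294.
Actual frame index = 293702 − 294 = 293408.

293408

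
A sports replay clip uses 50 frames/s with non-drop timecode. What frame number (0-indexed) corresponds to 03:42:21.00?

667050

Total seconds to the label: (3 × 3600 + 42 × 60 + 21) = 13341.
Frame index = 13341 × 50 + 0 = 667050.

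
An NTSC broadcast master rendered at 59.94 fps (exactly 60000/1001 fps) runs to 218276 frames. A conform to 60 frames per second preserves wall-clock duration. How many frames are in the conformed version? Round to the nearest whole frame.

Frames at target rate = 218276 × (60) / (60000/1001) = 54623569/250 ≈ 218494.276.
Nearest whole frame: 218494.

218494 frames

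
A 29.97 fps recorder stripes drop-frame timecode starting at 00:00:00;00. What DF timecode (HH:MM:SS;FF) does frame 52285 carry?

00:29:04;19

Each 10-minute DF block holds 10 × 60 × 30 − 9 × 2 = 17982 frames. 52285 ÷ 17982 → 2 full blocks, remainder 16321.
Within the partial block the first minute is 1800 frames and each further minute 1798, so 9 further minute boundaries passed. Total skipped labels = 18 × 2 + 2 × 9 = 54.
Non-drop label index = 52285 + 54 = 52339; at 30 labels/s that is 00:29:04:19, i.e. DF 00:29:04;19.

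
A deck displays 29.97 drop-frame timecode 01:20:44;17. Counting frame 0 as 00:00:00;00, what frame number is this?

145193

As if non-drop at 30 labels/s: (1 × 3600 + 20 × 60 + 44) × 30 + 17 = 145337.
Minute boundaries passed: 80; those not divisible by 10: 80 − 8 = 72; dropped labels = 2 × 72 = 144.
Actual frame index = 145337 − 144 = 145193.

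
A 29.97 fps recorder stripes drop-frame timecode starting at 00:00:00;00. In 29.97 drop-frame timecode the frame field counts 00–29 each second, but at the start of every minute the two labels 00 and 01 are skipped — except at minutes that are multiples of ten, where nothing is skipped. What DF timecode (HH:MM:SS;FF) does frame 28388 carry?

00:15:47;06

Each 10-minute DF block holds 10 × 60 × 30 − 9 × 2 = 17982 frames. 28388 ÷ 17982 → 1 full block, remainder 10406.
Within the partial block the first minute is 1800 frames and each further minute 1798, so 5 further minute boundaries passed. Total skipped labels = 18 × 1 + 2 × 5 = 28.
Non-drop label index = 28388 + 28 = 28416; at 30 labels/s that is 00:15:47:06, i.e. DF 00:15:47;06.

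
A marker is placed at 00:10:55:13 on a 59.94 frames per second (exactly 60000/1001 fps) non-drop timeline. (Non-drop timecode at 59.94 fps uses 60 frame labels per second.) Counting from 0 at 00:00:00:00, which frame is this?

Total seconds to the label: (0 × 3600 + 10 × 60 + 55) = 655.
Frame index = 655 × 60 + 13 = 39313.

frame 39313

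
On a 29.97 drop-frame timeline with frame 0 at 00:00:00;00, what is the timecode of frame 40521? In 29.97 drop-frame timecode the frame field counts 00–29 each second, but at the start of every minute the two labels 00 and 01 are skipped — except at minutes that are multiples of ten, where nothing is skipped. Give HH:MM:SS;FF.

00:22:32;01

Ten DF minutes hold 17982 frames, so frame 40521 lies in block 2 (frames 35964–53945) with 4557 frames into that block.
The block's first minute is 1800 frames and the rest 1798 each; 4557 frames reaches minute 2, so 2 × 18 + 2 × 2 = 40 labels have been skipped so far.
Adding those back, label number 40521 + 40 = 40561 at 30 labels/s is 1352 s + 1 f = 0 h 22 min 32 s frame 1, i.e. 00:22:32;01.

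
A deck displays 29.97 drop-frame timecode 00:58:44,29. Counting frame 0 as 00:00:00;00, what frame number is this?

Complete 10-minute blocks: 5, each 17982 frames → 89910.
Remaining 8 whole minutes in the current block: 1800 + 7 × 1798 = 14386 frames.
Within the current minute: 44 × 30 + 29 − 2 = 1347 (labels ;00/;01 skipped at this minute). Total = 89910 + 14386 + 1347 = 105643.

105643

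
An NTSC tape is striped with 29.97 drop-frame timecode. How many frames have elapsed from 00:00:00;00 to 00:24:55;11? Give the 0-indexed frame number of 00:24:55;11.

As if non-drop at 30 labels/s: (0 × 3600 + 24 × 60 + 55) × 30 + 11 = 44861.
Minute boundaries passed: 24; those not divisible by 10: 24 − 2 = 22; dropped labels = 2 × 22 = 44.
Actual frame index = 44861 − 44 = 44817.

44817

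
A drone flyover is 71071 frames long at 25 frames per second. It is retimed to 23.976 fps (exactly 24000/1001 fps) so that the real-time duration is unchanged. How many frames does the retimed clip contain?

68160 frames

Target frames = source frames × (target rate / source rate) = 71071 × (24000/1001)/(25) = 71071 × 960/1001 = 68160.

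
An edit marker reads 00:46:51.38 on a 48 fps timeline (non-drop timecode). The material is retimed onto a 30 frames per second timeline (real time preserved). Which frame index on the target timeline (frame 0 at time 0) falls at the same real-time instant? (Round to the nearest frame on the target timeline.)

Source frame index: (0×3600 + 46×60 + 51) × 48 + 38 = 134966.
Real time: 134966 / (48) = 67483/24 s.
Target frame: (67483/24) × (30) = 337415/4 ≈ 84353.750 → 84354.

frame 84354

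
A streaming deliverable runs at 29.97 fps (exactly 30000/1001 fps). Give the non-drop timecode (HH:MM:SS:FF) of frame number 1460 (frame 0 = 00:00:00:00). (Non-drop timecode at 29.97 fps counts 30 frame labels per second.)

1460 ÷ 30 = 48 full seconds, remainder 20 frames.
48 s = 0 h 0 min 48 s.
Timecode: 00:00:48:20.

00:00:48:20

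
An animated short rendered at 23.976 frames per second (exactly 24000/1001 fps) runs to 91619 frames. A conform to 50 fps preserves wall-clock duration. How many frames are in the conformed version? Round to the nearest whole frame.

191064 frames

Frames at target rate = 91619 × (50) / (24000/1001) = 91710619/480 ≈ 191063.790.
Nearest whole frame: 191064.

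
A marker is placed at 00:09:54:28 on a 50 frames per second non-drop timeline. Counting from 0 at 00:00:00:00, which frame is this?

frame 29728

Total seconds to the label: (0 × 3600 + 9 × 60 + 54) = 594.
Frame index = 594 × 50 + 28 = 29728.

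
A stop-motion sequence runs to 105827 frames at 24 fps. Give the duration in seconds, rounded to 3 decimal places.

Running time = 105827 × 1/24 = 105827/24 s ≈ 4409.458 s.

4409.458 seconds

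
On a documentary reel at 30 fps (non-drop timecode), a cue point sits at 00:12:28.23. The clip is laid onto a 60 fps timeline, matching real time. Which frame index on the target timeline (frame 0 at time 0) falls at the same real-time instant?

frame 44926

Source frame index: (0×3600 + 12×60 + 28) × 30 + 23 = 22463.
Real time: 22463 / (30) = 22463/30 s.
Target frame: (22463/30) × (60) = 44926.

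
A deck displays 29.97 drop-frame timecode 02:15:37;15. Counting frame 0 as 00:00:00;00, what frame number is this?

243881

As if non-drop at 30 labels/s: (2 × 3600 + 15 × 60 + 37) × 30 + 15 = 244125.
Minute boundaries passed: 135; those not divisible by 10: 135 − 13 = 122; dropped labels = 2 × 122 = 244.
Actual frame index = 244125 − 244 = 243881.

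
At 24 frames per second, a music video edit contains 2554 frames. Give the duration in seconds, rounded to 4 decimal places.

Running time = 2554 × 1/24 = 1277/12 s ≈ 106.4167 s.

106.4167 seconds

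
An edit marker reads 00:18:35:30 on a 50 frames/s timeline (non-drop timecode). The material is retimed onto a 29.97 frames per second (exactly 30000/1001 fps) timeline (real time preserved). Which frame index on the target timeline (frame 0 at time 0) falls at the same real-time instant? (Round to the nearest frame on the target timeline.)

frame 33435

Source frame index: (0×3600 + 18×60 + 35) × 50 + 30 = 55780.
Real time: 55780 / (50) = 5578/5 s.
Target frame: (5578/5) × (30000/1001) = 33468000/1001 ≈ 33434.565 → 33435.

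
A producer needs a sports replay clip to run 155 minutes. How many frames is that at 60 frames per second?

155 min = 9300 s.
Frames = 9300 × 60 = 558000.

558000 frames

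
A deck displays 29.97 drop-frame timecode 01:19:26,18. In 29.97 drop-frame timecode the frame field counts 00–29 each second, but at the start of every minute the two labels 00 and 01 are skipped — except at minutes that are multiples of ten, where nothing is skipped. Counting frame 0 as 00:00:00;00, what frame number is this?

As if non-drop at 30 labels/s: (1 × 3600 + 19 × 60 + 26) × 30 + 18 = 142998.
Minute boundaries passed: 79; those not divisible by 10: 79 − 7 = 72; dropped labels = 2 × 72 = 144.
Actual frame index = 142998 − 144 = 142854.

142854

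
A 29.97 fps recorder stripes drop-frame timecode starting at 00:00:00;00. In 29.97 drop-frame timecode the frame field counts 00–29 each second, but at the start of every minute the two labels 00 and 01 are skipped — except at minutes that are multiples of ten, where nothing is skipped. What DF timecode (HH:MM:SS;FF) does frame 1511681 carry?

Ten DF minutes hold 17982 frames, so frame 1511681 lies in block 84 (frames 1510488–1528469) with 1193 frames into that block.
The block's first minute is 1800 frames and the rest 1798 each; 1193 frames reaches minute 0, so 84 × 18 + 0 × 2 = 1512 labels have been skipped so far.
Adding those back, label number 1511681 + 1512 = 1513193 at 30 labels/s is 50439 s + 23 f = 14 h 0 min 39 s frame 23, i.e. 14:00:39;23.

14:00:39;23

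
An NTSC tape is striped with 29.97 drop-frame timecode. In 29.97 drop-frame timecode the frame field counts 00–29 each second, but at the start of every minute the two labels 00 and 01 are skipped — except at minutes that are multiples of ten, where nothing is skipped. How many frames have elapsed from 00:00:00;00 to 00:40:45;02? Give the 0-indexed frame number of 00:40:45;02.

73280

As if non-drop at 30 labels/s: (0 × 3600 + 40 × 60 + 45) × 30 + 2 = 73352.
Minute boundaries passed: 40; those not divisible by 10: 40 − 4 = 36; dropped labels = 2 × 36 = 72.
Actual frame index = 73352 − 72 = 73280.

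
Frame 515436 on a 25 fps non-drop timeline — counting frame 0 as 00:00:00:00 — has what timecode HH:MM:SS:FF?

05:43:37:11

515436 ÷ 25 = 20617 full seconds, remainder 11 frames.
20617 s = 5 h 43 min 37 s.
Timecode: 05:43:37:11.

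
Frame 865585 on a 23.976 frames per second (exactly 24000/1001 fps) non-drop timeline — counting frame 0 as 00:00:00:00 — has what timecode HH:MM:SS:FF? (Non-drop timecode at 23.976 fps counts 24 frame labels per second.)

865585 ÷ 24 = 36066 full seconds, remainder 1 frame.
36066 s = 10 h 1 min 6 s.
Timecode: 10:01:06:01.

10:01:06:01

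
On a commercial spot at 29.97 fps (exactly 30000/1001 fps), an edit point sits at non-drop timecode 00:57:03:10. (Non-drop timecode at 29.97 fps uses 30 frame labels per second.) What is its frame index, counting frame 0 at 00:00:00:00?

Total seconds to the label: (0 × 3600 + 57 × 60 + 3) = 3423.
Frame index = 3423 × 30 + 10 = 102700.

frame 102700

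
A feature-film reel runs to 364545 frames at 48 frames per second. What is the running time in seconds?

7594.6875 seconds

Running time = 364545 / (48) = 7594.6875 s.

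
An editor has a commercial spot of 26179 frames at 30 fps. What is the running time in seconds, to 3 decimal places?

872.633 seconds

Running time = 26179 × 1/30 = 26179/30 s ≈ 872.633 s.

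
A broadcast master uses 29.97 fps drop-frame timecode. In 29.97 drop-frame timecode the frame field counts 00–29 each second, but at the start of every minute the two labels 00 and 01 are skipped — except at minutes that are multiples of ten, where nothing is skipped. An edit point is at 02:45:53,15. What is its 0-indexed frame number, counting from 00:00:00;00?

As if non-drop at 30 labels/s: (2 × 3600 + 45 × 60 + 53) × 30 + 15 = 298605.
Minute boundaries passed: 165; those not divisible by 10: 165 − 16 = 149; dropped labels = 2 × 149 = 298.
Actual frame index = 298605 − 298 = 298307.

298307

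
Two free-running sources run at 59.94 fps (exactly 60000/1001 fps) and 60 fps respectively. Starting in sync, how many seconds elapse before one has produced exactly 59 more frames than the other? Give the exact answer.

The gap grows by |60 − 60000/1001| = 60/1001 frames per second.
Time for a 59-frame gap: 59 ÷ (60/1001) = 59059/60 s.

59059/60 seconds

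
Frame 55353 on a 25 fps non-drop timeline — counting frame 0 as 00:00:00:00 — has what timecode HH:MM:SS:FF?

00:36:54:03

55353 ÷ 25 = 2214 full seconds, remainder 3 frames.
2214 s = 0 h 36 min 54 s.
Timecode: 00:36:54:03.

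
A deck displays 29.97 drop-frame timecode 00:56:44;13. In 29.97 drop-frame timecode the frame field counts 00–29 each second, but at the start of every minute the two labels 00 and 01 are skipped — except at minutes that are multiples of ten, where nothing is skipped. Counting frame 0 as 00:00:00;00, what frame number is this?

Complete 10-minute blocks: 5, each 17982 frames → 89910.
Remaining 6 whole minutes in the current block: 1800 + 5 × 1798 = 10790 frames.
Within the current minute: 44 × 30 + 13 − 2 = 1331 (labels ;00/;01 skipped at this minute). Total = 89910 + 10790 + 1331 = 102031.

102031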